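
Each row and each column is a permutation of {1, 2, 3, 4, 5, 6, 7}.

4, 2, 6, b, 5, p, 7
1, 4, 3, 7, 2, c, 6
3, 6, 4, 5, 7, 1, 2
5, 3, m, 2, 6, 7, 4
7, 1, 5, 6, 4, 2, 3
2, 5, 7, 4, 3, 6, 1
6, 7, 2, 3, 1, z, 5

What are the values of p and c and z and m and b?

p = 3, c = 5, z = 4, m = 1, b = 1

Cell (7,6): row 7 already has {1, 2, 3, 5, 6, 7} → 4.
Cell (2,6): row 2 already has {1, 2, 3, 4, 6, 7} → 5.
Cell (1,4): column 4 already has {2, 3, 4, 5, 6, 7} → 1.
Cell (1,6): row 1 already has {1, 2, 4, 5, 6, 7} → 3.
At (row 4, col 3): row 4 already has {2, 3, 4, 5, 6, 7}, so the value is 1.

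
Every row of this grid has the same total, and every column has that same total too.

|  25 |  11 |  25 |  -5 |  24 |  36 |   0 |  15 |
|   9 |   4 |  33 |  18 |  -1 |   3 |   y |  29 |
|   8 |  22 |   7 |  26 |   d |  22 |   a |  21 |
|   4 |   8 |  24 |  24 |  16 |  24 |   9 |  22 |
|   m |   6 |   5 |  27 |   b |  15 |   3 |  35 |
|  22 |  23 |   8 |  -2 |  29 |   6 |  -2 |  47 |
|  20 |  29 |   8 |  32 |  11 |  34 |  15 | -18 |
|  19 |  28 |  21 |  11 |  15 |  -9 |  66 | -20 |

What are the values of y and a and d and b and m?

Rows 1 and 4 both sum to 131, so that's the common total.
The known cells in column 1 total 107, leaving 131 − 107 = 24 for the blank.
The known cells in row 5 total 115, leaving 131 − 115 = 16 for the blank.
The known cells in column 5 total 110, leaving 131 − 110 = 21 for the blank.
The known cells in row 3 total 127, leaving 131 − 127 = 4 for the blank.
The known cells in row 2 total 95, leaving 131 − 95 = 36 for the blank.

y = 36, a = 4, d = 21, b = 16, m = 24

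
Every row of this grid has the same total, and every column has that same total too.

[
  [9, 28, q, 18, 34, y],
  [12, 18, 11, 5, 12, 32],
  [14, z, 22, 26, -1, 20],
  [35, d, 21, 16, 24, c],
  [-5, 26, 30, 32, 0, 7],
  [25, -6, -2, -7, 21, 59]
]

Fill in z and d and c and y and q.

z = 9, d = 15, c = -21, y = -7, q = 8

Rows 2 and 5 both sum to 90, so that's the common total.
The known cells in row 3 total 81, leaving 90 − 81 = 9 for the blank.
The known cells in column 2 total 75, leaving 90 − 75 = 15 for the blank.
The known cells in column 3 total 82, leaving 90 − 82 = 8 for the blank.
The known cells in row 1 total 97, leaving 90 − 97 = -7 for the blank.
The known cells in row 4 total 111, leaving 90 − 111 = -21 for the blank.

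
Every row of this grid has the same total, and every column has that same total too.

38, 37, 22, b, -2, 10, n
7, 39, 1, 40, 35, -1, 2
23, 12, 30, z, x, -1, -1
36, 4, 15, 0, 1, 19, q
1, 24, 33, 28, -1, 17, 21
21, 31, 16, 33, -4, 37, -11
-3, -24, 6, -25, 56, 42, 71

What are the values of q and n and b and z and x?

Rows 2 and 5 both sum to 123, so that's the common total.
The known cells in column 5 total 85, leaving 123 − 85 = 38 for the blank.
The known cells in row 3 total 101, leaving 123 − 101 = 22 for the blank.
The known cells in column 4 total 98, leaving 123 − 98 = 25 for the blank.
The known cells in row 1 total 130, leaving 123 − 130 = -7 for the blank.
The known cells in row 4 total 75, leaving 123 − 75 = 48 for the blank.

q = 48, n = -7, b = 25, z = 22, x = 38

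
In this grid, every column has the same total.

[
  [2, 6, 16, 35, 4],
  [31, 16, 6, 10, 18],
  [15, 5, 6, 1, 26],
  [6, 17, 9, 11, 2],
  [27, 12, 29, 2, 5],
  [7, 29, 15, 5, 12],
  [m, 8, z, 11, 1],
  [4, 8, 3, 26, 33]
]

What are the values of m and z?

Column 4 sums to 101 and so does column 5; that's the common total.
In column 1 the known cells total 92, leaving 101 − 92 = 9.
In column 3 the known cells total 84, leaving 101 − 84 = 17.

m = 9, z = 17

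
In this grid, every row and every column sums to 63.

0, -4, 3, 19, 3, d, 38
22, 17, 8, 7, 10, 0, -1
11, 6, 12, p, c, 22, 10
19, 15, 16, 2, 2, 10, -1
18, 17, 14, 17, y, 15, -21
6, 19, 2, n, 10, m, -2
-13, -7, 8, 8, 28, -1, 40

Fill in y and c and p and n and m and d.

Row 5: 18 + 17 + 14 + 17 + 15 − 21 = 60, so its missing entry is 63 − 60 = 3.
Column 5: 3 + 10 + 2 + 3 + 10 + 28 = 56, so its missing entry is 63 − 56 = 7.
Row 3: 11 + 6 + 12 + 7 + 22 + 10 = 68, so its missing entry is 63 − 68 = -5.
Row 1: 0 − 4 + 3 + 19 + 3 + 38 = 59, so its missing entry is 63 − 59 = 4.
Column 6: 4 + 0 + 22 + 10 + 15 − 1 = 50, so its missing entry is 63 − 50 = 13.
Row 6: 6 + 19 + 2 + 10 + 13 − 2 = 48, so its missing entry is 63 − 48 = 15.

y = 3, c = 7, p = -5, n = 15, m = 13, d = 4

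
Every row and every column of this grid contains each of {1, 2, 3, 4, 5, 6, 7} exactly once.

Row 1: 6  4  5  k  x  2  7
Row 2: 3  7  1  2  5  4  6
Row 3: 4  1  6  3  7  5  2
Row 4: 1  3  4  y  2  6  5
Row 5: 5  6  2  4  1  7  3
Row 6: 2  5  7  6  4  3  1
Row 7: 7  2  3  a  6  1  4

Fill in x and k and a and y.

x = 3, k = 1, a = 5, y = 7

At (row 7, col 4): row 7 already has {1, 2, 3, 4, 6, 7}, so the value is 5.
For row 4, column 4: row 4 already has {1, 2, 3, 4, 5, 6}; that leaves 7.
For row 1, column 5: column 5 already has {1, 2, 4, 5, 6, 7}; that leaves 3.
Cell (1,4): row 1 already has {2, 3, 4, 5, 6, 7} → 1.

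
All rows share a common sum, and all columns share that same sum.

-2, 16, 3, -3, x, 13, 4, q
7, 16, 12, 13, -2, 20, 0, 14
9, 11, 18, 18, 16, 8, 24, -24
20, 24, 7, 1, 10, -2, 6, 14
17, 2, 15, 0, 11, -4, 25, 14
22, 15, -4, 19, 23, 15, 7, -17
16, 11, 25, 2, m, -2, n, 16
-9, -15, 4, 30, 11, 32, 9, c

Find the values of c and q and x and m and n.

Rows 2 and 3 both sum to 80, so that's the common total.
Row 8 has -9 − 15 + 4 + 30 + 11 + 32 + 9 = 62; the blank must be 80 − 62 = 18.
Column 8 has 14 − 24 + 14 + 14 − 17 + 16 + 18 = 35; the blank must be 80 − 35 = 45.
Row 1 has -2 + 16 + 3 − 3 + 13 + 4 + 45 = 76; the blank must be 80 − 76 = 4.
Column 5 has 4 − 2 + 16 + 10 + 11 + 23 + 11 = 73; the blank must be 80 − 73 = 7.
Row 7 has 16 + 11 + 25 + 2 + 7 − 2 + 16 = 75; the blank must be 80 − 75 = 5.

c = 18, q = 45, x = 4, m = 7, n = 5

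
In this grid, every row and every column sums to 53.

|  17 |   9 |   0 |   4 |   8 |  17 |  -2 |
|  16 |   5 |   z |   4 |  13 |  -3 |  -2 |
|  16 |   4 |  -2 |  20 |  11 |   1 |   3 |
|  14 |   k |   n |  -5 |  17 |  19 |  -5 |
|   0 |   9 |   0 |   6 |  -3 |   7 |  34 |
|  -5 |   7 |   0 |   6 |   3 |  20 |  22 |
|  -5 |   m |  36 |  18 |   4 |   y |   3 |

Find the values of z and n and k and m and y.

The known cells in row 2 total 33, leaving 53 − 33 = 20 for the blank.
The known cells in column 6 total 61, leaving 53 − 61 = -8 for the blank.
The known cells in row 7 total 48, leaving 53 − 48 = 5 for the blank.
The known cells in column 2 total 39, leaving 53 − 39 = 14 for the blank.
The known cells in row 4 total 54, leaving 53 − 54 = -1 for the blank.

z = 20, n = -1, k = 14, m = 5, y = -8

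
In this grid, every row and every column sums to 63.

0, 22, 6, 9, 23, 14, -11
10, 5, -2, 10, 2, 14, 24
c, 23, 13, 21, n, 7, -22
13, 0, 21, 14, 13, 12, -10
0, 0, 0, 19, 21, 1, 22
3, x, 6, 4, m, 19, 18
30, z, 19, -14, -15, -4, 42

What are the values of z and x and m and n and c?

z = 5, x = 8, m = 5, n = 14, c = 7

The known cells in row 7 total 58, leaving 63 − 58 = 5 for the blank.
The known cells in column 1 total 56, leaving 63 − 56 = 7 for the blank.
The known cells in row 3 total 49, leaving 63 − 49 = 14 for the blank.
The known cells in column 5 total 58, leaving 63 − 58 = 5 for the blank.
The known cells in row 6 total 55, leaving 63 − 55 = 8 for the blank.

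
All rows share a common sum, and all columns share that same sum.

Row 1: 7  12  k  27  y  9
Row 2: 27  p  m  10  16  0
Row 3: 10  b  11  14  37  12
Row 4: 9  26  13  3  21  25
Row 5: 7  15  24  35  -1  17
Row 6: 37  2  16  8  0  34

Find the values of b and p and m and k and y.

Rows 4 and 5 both sum to 97, so that's the common total.
The known cells in column 5 total 73, leaving 97 − 73 = 24 for the blank.
The known cells in row 3 total 84, leaving 97 − 84 = 13 for the blank.
The known cells in column 2 total 68, leaving 97 − 68 = 29 for the blank.
The known cells in row 2 total 82, leaving 97 − 82 = 15 for the blank.
The known cells in row 1 total 79, leaving 97 − 79 = 18 for the blank.

b = 13, p = 29, m = 15, k = 18, y = 24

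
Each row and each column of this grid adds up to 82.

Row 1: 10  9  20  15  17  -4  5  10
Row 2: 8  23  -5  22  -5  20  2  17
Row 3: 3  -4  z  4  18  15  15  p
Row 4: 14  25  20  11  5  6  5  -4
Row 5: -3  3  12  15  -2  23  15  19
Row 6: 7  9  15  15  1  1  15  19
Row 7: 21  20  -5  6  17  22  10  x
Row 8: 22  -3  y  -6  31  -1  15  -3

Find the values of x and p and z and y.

Row 7 has 21 + 20 − 5 + 6 + 17 + 22 + 10 = 91; the blank must be 82 − 91 = -9.
Row 8 has 22 − 3 − 6 + 31 − 1 + 15 − 3 = 55; the blank must be 82 − 55 = 27.
Column 8 has 10 + 17 − 4 + 19 + 19 − 9 − 3 = 49; the blank must be 82 − 49 = 33.
Row 3 has 3 − 4 + 4 + 18 + 15 + 15 + 33 = 84; the blank must be 82 − 84 = -2.

x = -9, p = 33, z = -2, y = 27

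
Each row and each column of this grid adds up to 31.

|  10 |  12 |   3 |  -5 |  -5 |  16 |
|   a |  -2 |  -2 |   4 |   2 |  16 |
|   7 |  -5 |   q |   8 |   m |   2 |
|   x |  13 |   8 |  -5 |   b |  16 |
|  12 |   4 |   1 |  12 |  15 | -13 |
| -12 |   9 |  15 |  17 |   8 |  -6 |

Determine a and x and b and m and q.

a = 13, x = 1, b = -2, m = 13, q = 6

Column 3: 3 − 2 + 8 + 1 + 15 = 25, so its missing entry is 31 − 25 = 6.
Row 3: 7 − 5 + 6 + 8 + 2 = 18, so its missing entry is 31 − 18 = 13.
Column 5: -5 + 2 + 13 + 15 + 8 = 33, so its missing entry is 31 − 33 = -2.
Row 4: 13 + 8 − 5 − 2 + 16 = 30, so its missing entry is 31 − 30 = 1.
Row 2: -2 − 2 + 4 + 2 + 16 = 18, so its missing entry is 31 − 18 = 13.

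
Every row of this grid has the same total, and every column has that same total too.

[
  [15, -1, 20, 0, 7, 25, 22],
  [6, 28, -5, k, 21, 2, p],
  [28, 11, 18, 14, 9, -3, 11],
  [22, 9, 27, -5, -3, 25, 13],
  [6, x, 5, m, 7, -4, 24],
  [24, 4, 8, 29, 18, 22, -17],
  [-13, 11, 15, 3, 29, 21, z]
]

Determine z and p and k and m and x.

Rows 1 and 3 both sum to 88, so that's the common total.
The known cells in column 2 total 62, leaving 88 − 62 = 26 for the blank.
The known cells in row 5 total 64, leaving 88 − 64 = 24 for the blank.
The known cells in row 7 total 66, leaving 88 − 66 = 22 for the blank.
The known cells in column 7 total 75, leaving 88 − 75 = 13 for the blank.
The known cells in row 2 total 65, leaving 88 − 65 = 23 for the blank.

z = 22, p = 13, k = 23, m = 24, x = 26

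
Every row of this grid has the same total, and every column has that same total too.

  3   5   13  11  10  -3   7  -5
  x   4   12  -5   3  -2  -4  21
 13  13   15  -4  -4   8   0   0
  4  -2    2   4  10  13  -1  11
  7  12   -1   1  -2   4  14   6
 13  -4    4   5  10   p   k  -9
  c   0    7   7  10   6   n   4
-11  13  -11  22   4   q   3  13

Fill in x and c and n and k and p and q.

x = 12, c = 0, n = 7, k = 15, p = 7, q = 8

Rows 1 and 3 both sum to 41, so that's the common total.
Row 2 has 4 + 12 − 5 + 3 − 2 − 4 + 21 = 29; the blank must be 41 − 29 = 12.
Column 1 has 3 + 12 + 13 + 4 + 7 + 13 − 11 = 41; the blank must be 41 − 41 = 0.
Row 7 has 0 + 0 + 7 + 7 + 10 + 6 + 4 = 34; the blank must be 41 − 34 = 7.
Column 7 has 7 − 4 + 0 − 1 + 14 + 7 + 3 = 26; the blank must be 41 − 26 = 15.
Row 6 has 13 − 4 + 4 + 5 + 10 + 15 − 9 = 34; the blank must be 41 − 34 = 7.
Row 8 has -11 + 13 − 11 + 22 + 4 + 3 + 13 = 33; the blank must be 41 − 33 = 8.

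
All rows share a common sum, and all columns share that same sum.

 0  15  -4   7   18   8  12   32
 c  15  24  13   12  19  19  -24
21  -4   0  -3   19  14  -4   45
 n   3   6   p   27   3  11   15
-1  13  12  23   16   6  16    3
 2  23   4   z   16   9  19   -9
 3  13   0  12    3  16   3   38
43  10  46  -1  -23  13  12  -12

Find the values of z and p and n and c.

Rows 1 and 3 both sum to 88, so that's the common total.
Row 6: 2 + 23 + 4 + 16 + 9 + 19 − 9 = 64, so its missing entry is 88 − 64 = 24.
Row 2: 15 + 24 + 13 + 12 + 19 + 19 − 24 = 78, so its missing entry is 88 − 78 = 10.
Column 4: 7 + 13 − 3 + 23 + 24 + 12 − 1 = 75, so its missing entry is 88 − 75 = 13.
Row 4: 3 + 6 + 13 + 27 + 3 + 11 + 15 = 78, so its missing entry is 88 − 78 = 10.

z = 24, p = 13, n = 10, c = 10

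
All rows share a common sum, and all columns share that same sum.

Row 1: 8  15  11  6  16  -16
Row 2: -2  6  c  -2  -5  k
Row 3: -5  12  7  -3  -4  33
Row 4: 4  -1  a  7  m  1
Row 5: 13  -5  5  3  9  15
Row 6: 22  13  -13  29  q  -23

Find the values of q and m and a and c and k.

Rows 1 and 3 both sum to 40, so that's the common total.
Column 6: -16 + 33 + 1 + 15 − 23 = 10, so its missing entry is 40 − 10 = 30.
Row 2: -2 + 6 − 2 − 5 + 30 = 27, so its missing entry is 40 − 27 = 13.
Row 6: 22 + 13 − 13 + 29 − 23 = 28, so its missing entry is 40 − 28 = 12.
Column 5: 16 − 5 − 4 + 9 + 12 = 28, so its missing entry is 40 − 28 = 12.
Row 4: 4 − 1 + 7 + 12 + 1 = 23, so its missing entry is 40 − 23 = 17.

q = 12, m = 12, a = 17, c = 13, k = 30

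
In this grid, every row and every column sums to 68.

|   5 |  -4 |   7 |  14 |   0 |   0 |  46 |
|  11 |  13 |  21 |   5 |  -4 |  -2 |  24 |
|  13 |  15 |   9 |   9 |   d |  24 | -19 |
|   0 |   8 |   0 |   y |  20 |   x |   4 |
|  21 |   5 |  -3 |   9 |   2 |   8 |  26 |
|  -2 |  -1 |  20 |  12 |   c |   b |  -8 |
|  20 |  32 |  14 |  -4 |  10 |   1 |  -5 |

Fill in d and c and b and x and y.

The known cells in row 3 total 51, leaving 68 − 51 = 17 for the blank.
The known cells in column 5 total 45, leaving 68 − 45 = 23 for the blank.
The known cells in row 6 total 44, leaving 68 − 44 = 24 for the blank.
The known cells in column 4 total 45, leaving 68 − 45 = 23 for the blank.
The known cells in row 4 total 55, leaving 68 − 55 = 13 for the blank.

d = 17, c = 23, b = 24, x = 13, y = 23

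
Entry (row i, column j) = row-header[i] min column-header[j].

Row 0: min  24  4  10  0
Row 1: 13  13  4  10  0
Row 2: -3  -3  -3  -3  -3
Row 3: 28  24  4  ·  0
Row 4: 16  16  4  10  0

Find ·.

10

min(28, 10) = 10.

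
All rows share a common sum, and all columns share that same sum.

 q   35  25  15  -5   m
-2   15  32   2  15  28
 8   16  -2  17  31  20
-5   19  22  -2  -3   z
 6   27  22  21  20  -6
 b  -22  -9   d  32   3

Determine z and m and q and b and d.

Rows 2 and 3 both sum to 90, so that's the common total.
The known cells in column 4 total 53, leaving 90 − 53 = 37 for the blank.
The known cells in row 6 total 41, leaving 90 − 41 = 49 for the blank.
The known cells in column 1 total 56, leaving 90 − 56 = 34 for the blank.
The known cells in row 1 total 104, leaving 90 − 104 = -14 for the blank.
The known cells in row 4 total 31, leaving 90 − 31 = 59 for the blank.

z = 59, m = -14, q = 34, b = 49, d = 37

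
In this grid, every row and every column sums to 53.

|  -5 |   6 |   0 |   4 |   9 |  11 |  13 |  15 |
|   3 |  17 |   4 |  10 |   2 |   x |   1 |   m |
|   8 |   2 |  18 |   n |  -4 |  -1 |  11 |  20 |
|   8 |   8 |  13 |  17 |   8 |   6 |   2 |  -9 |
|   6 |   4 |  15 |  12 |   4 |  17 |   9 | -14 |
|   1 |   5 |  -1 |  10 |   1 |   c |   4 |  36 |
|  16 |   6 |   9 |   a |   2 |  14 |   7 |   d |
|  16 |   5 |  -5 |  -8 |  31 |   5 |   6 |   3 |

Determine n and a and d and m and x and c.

n = -1, a = 9, d = -10, m = 12, x = 4, c = -3

The known cells in row 6 total 56, leaving 53 − 56 = -3 for the blank.
The known cells in column 6 total 49, leaving 53 − 49 = 4 for the blank.
The known cells in row 3 total 54, leaving 53 − 54 = -1 for the blank.
The known cells in row 2 total 41, leaving 53 − 41 = 12 for the blank.
The known cells in column 8 total 63, leaving 53 − 63 = -10 for the blank.
The known cells in row 7 total 44, leaving 53 − 44 = 9 for the blank.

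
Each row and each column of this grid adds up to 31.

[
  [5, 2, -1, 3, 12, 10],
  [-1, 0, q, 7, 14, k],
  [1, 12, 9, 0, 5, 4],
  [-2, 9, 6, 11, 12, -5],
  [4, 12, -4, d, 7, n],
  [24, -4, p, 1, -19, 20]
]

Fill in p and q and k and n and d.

p = 9, q = 12, k = -1, n = 3, d = 9

The known cells in column 4 total 22, leaving 31 − 22 = 9 for the blank.
The known cells in row 5 total 28, leaving 31 − 28 = 3 for the blank.
The known cells in column 6 total 32, leaving 31 − 32 = -1 for the blank.
The known cells in row 2 total 19, leaving 31 − 19 = 12 for the blank.
The known cells in row 6 total 22, leaving 31 − 22 = 9 for the blank.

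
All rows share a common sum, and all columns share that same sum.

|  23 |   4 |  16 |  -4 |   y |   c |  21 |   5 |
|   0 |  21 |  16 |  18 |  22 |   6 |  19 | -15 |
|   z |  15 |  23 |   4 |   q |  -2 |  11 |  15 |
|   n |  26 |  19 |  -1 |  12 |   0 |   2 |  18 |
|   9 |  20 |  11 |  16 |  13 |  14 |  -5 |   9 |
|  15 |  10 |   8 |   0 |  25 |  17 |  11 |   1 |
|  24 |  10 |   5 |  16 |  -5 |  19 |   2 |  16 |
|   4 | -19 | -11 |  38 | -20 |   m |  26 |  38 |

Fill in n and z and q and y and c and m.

Rows 2 and 5 both sum to 87, so that's the common total.
Row 4 has 26 + 19 − 1 + 12 + 0 + 2 + 18 = 76; the blank must be 87 − 76 = 11.
Column 1 has 23 + 0 + 11 + 9 + 15 + 24 + 4 = 86; the blank must be 87 − 86 = 1.
Row 3 has 1 + 15 + 23 + 4 − 2 + 11 + 15 = 67; the blank must be 87 − 67 = 20.
Column 5 has 22 + 20 + 12 + 13 + 25 − 5 − 20 = 67; the blank must be 87 − 67 = 20.
Row 1 has 23 + 4 + 16 − 4 + 20 + 21 + 5 = 85; the blank must be 87 − 85 = 2.
Row 8 has 4 − 19 − 11 + 38 − 20 + 26 + 38 = 56; the blank must be 87 − 56 = 31.

n = 11, z = 1, q = 20, y = 20, c = 2, m = 31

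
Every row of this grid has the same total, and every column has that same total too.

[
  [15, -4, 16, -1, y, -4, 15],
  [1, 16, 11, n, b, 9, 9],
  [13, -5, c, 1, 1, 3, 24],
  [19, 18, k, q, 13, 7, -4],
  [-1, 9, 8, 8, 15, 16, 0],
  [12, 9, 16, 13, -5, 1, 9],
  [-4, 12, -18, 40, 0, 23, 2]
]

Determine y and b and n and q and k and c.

y = 18, b = 13, n = -4, q = -2, k = 4, c = 18

Rows 5 and 6 both sum to 55, so that's the common total.
Row 1: 15 − 4 + 16 − 1 − 4 + 15 = 37, so its missing entry is 55 − 37 = 18.
Column 5: 18 + 1 + 13 + 15 − 5 + 0 = 42, so its missing entry is 55 − 42 = 13.
Row 3: 13 − 5 + 1 + 1 + 3 + 24 = 37, so its missing entry is 55 − 37 = 18.
Column 3: 16 + 11 + 18 + 8 + 16 − 18 = 51, so its missing entry is 55 − 51 = 4.
Row 4: 19 + 18 + 4 + 13 + 7 − 4 = 57, so its missing entry is 55 − 57 = -2.
Row 2: 1 + 16 + 11 + 13 + 9 + 9 = 59, so its missing entry is 55 − 59 = -4.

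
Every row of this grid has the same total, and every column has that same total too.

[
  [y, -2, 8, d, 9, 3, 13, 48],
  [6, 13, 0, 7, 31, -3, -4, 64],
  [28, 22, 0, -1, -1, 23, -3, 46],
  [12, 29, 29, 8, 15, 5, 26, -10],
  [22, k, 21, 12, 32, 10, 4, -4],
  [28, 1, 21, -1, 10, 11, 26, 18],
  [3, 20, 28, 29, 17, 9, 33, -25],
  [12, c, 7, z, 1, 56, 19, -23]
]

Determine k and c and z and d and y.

k = 17, c = 14, z = 28, d = 32, y = 3

Rows 2 and 3 both sum to 114, so that's the common total.
Column 1 has 6 + 28 + 12 + 22 + 28 + 3 + 12 = 111; the blank must be 114 − 111 = 3.
Row 1 has 3 − 2 + 8 + 9 + 3 + 13 + 48 = 82; the blank must be 114 − 82 = 32.
Column 4 has 32 + 7 − 1 + 8 + 12 − 1 + 29 = 86; the blank must be 114 − 86 = 28.
Row 8 has 12 + 7 + 28 + 1 + 56 + 19 − 23 = 100; the blank must be 114 − 100 = 14.
Row 5 has 22 + 21 + 12 + 32 + 10 + 4 − 4 = 97; the blank must be 114 − 97 = 17.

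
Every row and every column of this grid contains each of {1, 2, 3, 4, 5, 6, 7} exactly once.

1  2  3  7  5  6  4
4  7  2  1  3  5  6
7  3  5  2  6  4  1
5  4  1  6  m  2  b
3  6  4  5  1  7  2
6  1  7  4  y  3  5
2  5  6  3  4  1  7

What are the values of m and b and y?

m = 7, b = 3, y = 2

At (row 6, col 5): row 6 already has {1, 3, 4, 5, 6, 7}, so the value is 2.
For row 4, column 5: column 5 already has {1, 2, 3, 4, 5, 6}; that leaves 7.
Cell (4,7): row 4 already has {1, 2, 4, 5, 6, 7} → 3.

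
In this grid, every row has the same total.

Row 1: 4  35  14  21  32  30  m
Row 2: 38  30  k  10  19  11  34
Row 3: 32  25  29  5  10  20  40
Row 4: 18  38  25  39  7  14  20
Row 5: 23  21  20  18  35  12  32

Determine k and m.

k = 19, m = 25

Rows 3 and 4 both add up to 161, so every row sums to 161.
Row 2: 38 + 30 + 10 + 19 + 11 + 34 = 142, so the missing entry is 161 − 142 = 19.
Row 1: 4 + 35 + 14 + 21 + 32 + 30 = 136, so the missing entry is 161 − 136 = 25.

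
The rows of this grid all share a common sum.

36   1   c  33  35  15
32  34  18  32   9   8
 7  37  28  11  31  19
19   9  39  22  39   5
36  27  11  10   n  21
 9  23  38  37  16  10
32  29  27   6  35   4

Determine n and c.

n = 28, c = 13

Row 4 sums to 133 and so does row 7; that's the common total.
In row 5 the known cells total 105, leaving 133 − 105 = 28.
In row 1 the known cells total 120, leaving 133 − 120 = 13.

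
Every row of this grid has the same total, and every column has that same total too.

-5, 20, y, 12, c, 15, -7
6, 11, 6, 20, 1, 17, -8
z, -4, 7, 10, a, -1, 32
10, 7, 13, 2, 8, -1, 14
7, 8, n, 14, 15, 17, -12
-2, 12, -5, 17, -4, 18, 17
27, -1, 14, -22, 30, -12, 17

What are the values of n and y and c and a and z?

Rows 2 and 4 both sum to 53, so that's the common total.
The known cells in column 1 total 43, leaving 53 − 43 = 10 for the blank.
The known cells in row 3 total 54, leaving 53 − 54 = -1 for the blank.
The known cells in column 5 total 49, leaving 53 − 49 = 4 for the blank.
The known cells in row 5 total 49, leaving 53 − 49 = 4 for the blank.
The known cells in row 1 total 39, leaving 53 − 39 = 14 for the blank.

n = 4, y = 14, c = 4, a = -1, z = 10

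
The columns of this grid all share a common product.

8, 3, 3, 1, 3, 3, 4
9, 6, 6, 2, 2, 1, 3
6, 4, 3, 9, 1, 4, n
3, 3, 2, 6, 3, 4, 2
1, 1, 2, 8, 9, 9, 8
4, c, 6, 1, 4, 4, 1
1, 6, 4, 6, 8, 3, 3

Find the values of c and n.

c = 4, n = 9

Columns 1 and 6 each multiply to 5184, so every column has product 5184.
Column 2: 3×6×4×3×1×6 = 1296, so the missing entry is 5184 ÷ 1296 = 4.
Column 7: 4×3×2×8×1×3 = 576, so the missing entry is 5184 ÷ 576 = 9.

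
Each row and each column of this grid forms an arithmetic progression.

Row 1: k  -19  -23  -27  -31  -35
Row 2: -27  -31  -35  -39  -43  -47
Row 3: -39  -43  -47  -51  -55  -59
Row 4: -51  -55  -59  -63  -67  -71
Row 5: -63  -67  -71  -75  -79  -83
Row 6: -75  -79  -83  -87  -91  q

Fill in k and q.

k = -15, q = -95

Along each row the entries change by -4 per step; down each column they change by -12.
Row 1: from -19 at column 2, stepping by -4 to column 1 gives -15.
Row 6: from -75 at column 1, stepping by -4 to column 6 gives -95.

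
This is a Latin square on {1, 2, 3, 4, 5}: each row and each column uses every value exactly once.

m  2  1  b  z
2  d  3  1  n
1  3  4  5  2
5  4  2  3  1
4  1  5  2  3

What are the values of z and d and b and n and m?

For row 1, column 1: column 1 already has {1, 2, 4, 5}; that leaves 3.
At (row 2, col 2): column 2 already has {1, 2, 3, 4}, so the value is 5.
At (row 1, col 4): column 4 already has {1, 2, 3, 5}, so the value is 4.
Cell (1,5): row 1 already has {1, 2, 3, 4} → 5.
At (row 2, col 5): row 2 already has {1, 2, 3, 5}, so the value is 4.

z = 5, d = 5, b = 4, n = 4, m = 3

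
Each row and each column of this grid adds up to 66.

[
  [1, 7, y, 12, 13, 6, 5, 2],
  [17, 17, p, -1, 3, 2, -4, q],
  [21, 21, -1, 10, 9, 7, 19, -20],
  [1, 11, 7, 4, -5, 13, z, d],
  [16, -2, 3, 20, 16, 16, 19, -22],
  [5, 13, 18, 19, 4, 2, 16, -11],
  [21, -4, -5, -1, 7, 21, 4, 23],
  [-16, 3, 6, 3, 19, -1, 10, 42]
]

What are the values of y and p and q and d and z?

The known cells in row 1 total 46, leaving 66 − 46 = 20 for the blank.
The known cells in column 3 total 48, leaving 66 − 48 = 18 for the blank.
The known cells in row 2 total 52, leaving 66 − 52 = 14 for the blank.
The known cells in column 8 total 28, leaving 66 − 28 = 38 for the blank.
The known cells in row 4 total 69, leaving 66 − 69 = -3 for the blank.

y = 20, p = 18, q = 14, d = 38, z = -3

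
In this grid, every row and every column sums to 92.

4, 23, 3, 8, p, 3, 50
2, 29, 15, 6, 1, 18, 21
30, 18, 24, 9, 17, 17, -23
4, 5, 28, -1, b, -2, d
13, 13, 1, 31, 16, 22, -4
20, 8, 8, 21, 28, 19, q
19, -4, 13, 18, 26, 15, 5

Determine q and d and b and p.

The known cells in row 1 total 91, leaving 92 − 91 = 1 for the blank.
The known cells in row 6 total 104, leaving 92 − 104 = -12 for the blank.
The known cells in column 5 total 89, leaving 92 − 89 = 3 for the blank.
The known cells in row 4 total 37, leaving 92 − 37 = 55 for the blank.

q = -12, d = 55, b = 3, p = 1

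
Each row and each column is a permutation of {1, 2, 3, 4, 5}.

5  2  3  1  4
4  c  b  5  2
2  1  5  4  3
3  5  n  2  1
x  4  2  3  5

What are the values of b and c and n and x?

b = 1, c = 3, n = 4, x = 1

Cell (2,2): column 2 already has {1, 2, 4, 5} → 3.
For row 2, column 3: row 2 already has {2, 3, 4, 5}; that leaves 1.
Cell (4,3): row 4 already has {1, 2, 3, 5} → 4.
At (row 5, col 1): row 5 already has {2, 3, 4, 5}, so the value is 1.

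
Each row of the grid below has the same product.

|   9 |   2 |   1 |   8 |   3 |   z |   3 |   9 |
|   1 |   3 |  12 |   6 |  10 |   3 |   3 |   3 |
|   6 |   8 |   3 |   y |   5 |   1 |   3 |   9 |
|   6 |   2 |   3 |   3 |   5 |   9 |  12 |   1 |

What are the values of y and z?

y = 3, z = 5

Rows 2 and 4 each multiply to 58320, so every row has product 58320.
Row 3: 6×8×3×5×1×3×9 = 19440, so the missing entry is 58320 ÷ 19440 = 3.
Row 1: 9×2×1×8×3×3×9 = 11664, so the missing entry is 58320 ÷ 11664 = 5.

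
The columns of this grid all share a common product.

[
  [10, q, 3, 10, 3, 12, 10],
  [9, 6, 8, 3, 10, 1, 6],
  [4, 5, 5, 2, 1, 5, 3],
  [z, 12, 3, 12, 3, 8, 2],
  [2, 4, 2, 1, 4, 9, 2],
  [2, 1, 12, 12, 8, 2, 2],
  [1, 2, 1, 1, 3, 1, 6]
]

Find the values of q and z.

Columns 4 and 5 each multiply to 8640, so every column has product 8640.
Column 2: 6×5×12×4×1×2 = 2880, so the missing entry is 8640 ÷ 2880 = 3.
Column 1: 10×9×4×2×2×1 = 1440, so the missing entry is 8640 ÷ 1440 = 6.

q = 3, z = 6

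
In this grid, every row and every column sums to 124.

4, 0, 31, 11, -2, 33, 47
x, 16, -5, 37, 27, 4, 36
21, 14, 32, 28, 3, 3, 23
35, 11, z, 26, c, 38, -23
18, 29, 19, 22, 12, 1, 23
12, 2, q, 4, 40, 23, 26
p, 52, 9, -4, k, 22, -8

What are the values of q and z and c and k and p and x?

q = 17, z = 21, c = 16, k = 28, p = 25, x = 9

The known cells in row 2 total 115, leaving 124 − 115 = 9 for the blank.
The known cells in column 1 total 99, leaving 124 − 99 = 25 for the blank.
The known cells in row 7 total 96, leaving 124 − 96 = 28 for the blank.
The known cells in column 5 total 108, leaving 124 − 108 = 16 for the blank.
The known cells in row 4 total 103, leaving 124 − 103 = 21 for the blank.
The known cells in row 6 total 107, leaving 124 − 107 = 17 for the blank.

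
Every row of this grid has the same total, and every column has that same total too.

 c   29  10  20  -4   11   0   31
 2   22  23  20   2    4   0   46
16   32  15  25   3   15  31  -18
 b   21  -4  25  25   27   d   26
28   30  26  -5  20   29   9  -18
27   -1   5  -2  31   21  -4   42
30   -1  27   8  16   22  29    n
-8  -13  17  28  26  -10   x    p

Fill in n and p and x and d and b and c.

n = -12, p = 22, x = 57, d = -3, b = 2, c = 22

Rows 2 and 3 both sum to 119, so that's the common total.
Row 1 has 29 + 10 + 20 − 4 + 11 + 0 + 31 = 97; the blank must be 119 − 97 = 22.
Column 1 has 22 + 2 + 16 + 28 + 27 + 30 − 8 = 117; the blank must be 119 − 117 = 2.
Row 7 has 30 − 1 + 27 + 8 + 16 + 22 + 29 = 131; the blank must be 119 − 131 = -12.
Column 8 has 31 + 46 − 18 + 26 − 18 + 42 − 12 = 97; the blank must be 119 − 97 = 22.
Row 8 has -8 − 13 + 17 + 28 + 26 − 10 + 22 = 62; the blank must be 119 − 62 = 57.
Row 4 has 2 + 21 − 4 + 25 + 25 + 27 + 26 = 122; the blank must be 119 − 122 = -3.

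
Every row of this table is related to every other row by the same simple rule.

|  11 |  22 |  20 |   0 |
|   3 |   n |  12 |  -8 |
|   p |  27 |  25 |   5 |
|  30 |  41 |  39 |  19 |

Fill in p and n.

The difference between any two rows is the same in every column — this is an addition table with the headers hidden.
Row 3 minus row 1 is 5 − 0 = 5, so its entry in column 1 is 11 + 5 = 16.
Row 2 minus row 1 is -8 − 0 = -8, so its entry in column 2 is 22 + (-8) = 14.

p = 16, n = 14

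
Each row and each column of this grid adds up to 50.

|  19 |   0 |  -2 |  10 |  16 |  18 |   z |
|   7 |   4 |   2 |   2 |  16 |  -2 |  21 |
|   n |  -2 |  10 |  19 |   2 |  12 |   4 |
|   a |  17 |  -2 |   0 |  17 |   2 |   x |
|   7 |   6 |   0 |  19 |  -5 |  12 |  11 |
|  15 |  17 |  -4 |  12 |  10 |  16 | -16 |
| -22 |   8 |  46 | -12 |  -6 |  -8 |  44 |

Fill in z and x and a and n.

z = -11, x = -3, a = 19, n = 5

The known cells in row 3 total 45, leaving 50 − 45 = 5 for the blank.
The known cells in column 1 total 31, leaving 50 − 31 = 19 for the blank.
The known cells in row 4 total 53, leaving 50 − 53 = -3 for the blank.
The known cells in row 1 total 61, leaving 50 − 61 = -11 for the blank.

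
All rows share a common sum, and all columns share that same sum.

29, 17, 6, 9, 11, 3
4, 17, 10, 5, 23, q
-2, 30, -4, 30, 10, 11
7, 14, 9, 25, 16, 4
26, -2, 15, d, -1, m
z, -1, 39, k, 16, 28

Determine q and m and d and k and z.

Rows 1 and 3 both sum to 75, so that's the common total.
Row 2: 4 + 17 + 10 + 5 + 23 = 59, so its missing entry is 75 − 59 = 16.
Column 6: 3 + 16 + 11 + 4 + 28 = 62, so its missing entry is 75 − 62 = 13.
Row 5: 26 − 2 + 15 − 1 + 13 = 51, so its missing entry is 75 − 51 = 24.
Column 1: 29 + 4 − 2 + 7 + 26 = 64, so its missing entry is 75 − 64 = 11.
Row 6: 11 − 1 + 39 + 16 + 28 = 93, so its missing entry is 75 − 93 = -18.

q = 16, m = 13, d = 24, k = -18, z = 11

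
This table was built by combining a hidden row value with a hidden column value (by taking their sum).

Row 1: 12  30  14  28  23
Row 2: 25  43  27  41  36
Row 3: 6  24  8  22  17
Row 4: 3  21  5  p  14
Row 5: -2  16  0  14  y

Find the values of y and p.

The difference between any two rows is the same in every column — this is an addition table with the headers hidden.
Row 5 minus row 1 is 16 − 30 = -14, so its entry in column 5 is 23 + (-14) = 9.
Row 4 minus row 1 is 21 − 30 = -9, so its entry in column 4 is 28 + (-9) = 19.

y = 9, p = 19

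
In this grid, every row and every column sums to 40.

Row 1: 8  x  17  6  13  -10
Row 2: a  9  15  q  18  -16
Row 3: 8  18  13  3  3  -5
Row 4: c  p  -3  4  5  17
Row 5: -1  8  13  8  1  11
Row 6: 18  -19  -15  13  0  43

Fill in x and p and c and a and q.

x = 6, p = 18, c = -1, a = 8, q = 6

Row 1 has 8 + 17 + 6 + 13 − 10 = 34; the blank must be 40 − 34 = 6.
Column 2 has 6 + 9 + 18 + 8 − 19 = 22; the blank must be 40 − 22 = 18.
Row 4 has 18 − 3 + 4 + 5 + 17 = 41; the blank must be 40 − 41 = -1.
Column 1 has 8 + 8 − 1 − 1 + 18 = 32; the blank must be 40 − 32 = 8.
Row 2 has 8 + 9 + 15 + 18 − 16 = 34; the blank must be 40 − 34 = 6.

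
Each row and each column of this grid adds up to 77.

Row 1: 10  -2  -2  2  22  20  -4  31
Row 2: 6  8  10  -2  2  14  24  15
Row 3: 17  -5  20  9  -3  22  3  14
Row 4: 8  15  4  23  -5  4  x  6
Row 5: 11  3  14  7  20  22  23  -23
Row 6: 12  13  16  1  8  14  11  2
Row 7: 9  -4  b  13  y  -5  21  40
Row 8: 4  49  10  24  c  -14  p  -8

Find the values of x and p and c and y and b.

x = 22, p = -23, c = 35, y = -2, b = 5

The known cells in column 3 total 72, leaving 77 − 72 = 5 for the blank.
The known cells in row 7 total 79, leaving 77 − 79 = -2 for the blank.
The known cells in column 5 total 42, leaving 77 − 42 = 35 for the blank.
The known cells in row 8 total 100, leaving 77 − 100 = -23 for the blank.
The known cells in row 4 total 55, leaving 77 − 55 = 22 for the blank.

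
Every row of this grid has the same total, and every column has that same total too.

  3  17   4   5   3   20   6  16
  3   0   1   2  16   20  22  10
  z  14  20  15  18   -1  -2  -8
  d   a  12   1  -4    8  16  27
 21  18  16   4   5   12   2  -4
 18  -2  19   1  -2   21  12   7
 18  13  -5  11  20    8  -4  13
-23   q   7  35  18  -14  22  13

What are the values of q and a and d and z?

Rows 1 and 2 both sum to 74, so that's the common total.
Row 8 has -23 + 7 + 35 + 18 − 14 + 22 + 13 = 58; the blank must be 74 − 58 = 16.
Column 2 has 17 + 0 + 14 + 18 − 2 + 13 + 16 = 76; the blank must be 74 − 76 = -2.
Row 3 has 14 + 20 + 15 + 18 − 1 − 2 − 8 = 56; the blank must be 74 − 56 = 18.
Row 4 has -2 + 12 + 1 − 4 + 8 + 16 + 27 = 58; the blank must be 74 − 58 = 16.

q = 16, a = -2, d = 16, z = 18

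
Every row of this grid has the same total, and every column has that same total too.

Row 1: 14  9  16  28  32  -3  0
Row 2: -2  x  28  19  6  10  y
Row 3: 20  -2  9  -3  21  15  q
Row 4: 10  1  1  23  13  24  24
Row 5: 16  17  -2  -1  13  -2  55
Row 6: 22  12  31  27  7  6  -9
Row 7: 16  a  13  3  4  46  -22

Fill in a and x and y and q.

Rows 1 and 4 both sum to 96, so that's the common total.
Row 7 has 16 + 13 + 3 + 4 + 46 − 22 = 60; the blank must be 96 − 60 = 36.
Column 2 has 9 − 2 + 1 + 17 + 12 + 36 = 73; the blank must be 96 − 73 = 23.
Row 2 has -2 + 23 + 28 + 19 + 6 + 10 = 84; the blank must be 96 − 84 = 12.
Row 3 has 20 − 2 + 9 − 3 + 21 + 15 = 60; the blank must be 96 − 60 = 36.

a = 36, x = 23, y = 12, q = 36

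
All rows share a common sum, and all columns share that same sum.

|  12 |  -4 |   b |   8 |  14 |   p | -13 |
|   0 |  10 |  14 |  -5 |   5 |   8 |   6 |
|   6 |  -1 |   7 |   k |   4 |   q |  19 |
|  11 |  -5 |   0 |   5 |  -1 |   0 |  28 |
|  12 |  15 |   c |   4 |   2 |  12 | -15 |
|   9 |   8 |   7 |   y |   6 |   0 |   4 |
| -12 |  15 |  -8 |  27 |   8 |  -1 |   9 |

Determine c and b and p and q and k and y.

c = 8, b = 10, p = 11, q = 8, k = -5, y = 4

Rows 2 and 4 both sum to 38, so that's the common total.
Row 5 has 12 + 15 + 4 + 2 + 12 − 15 = 30; the blank must be 38 − 30 = 8.
Column 3 has 14 + 7 + 0 + 8 + 7 − 8 = 28; the blank must be 38 − 28 = 10.
Row 1 has 12 − 4 + 10 + 8 + 14 − 13 = 27; the blank must be 38 − 27 = 11.
Row 6 has 9 + 8 + 7 + 6 + 0 + 4 = 34; the blank must be 38 − 34 = 4.
Column 4 has 8 − 5 + 5 + 4 + 4 + 27 = 43; the blank must be 38 − 43 = -5.
Row 3 has 6 − 1 + 7 − 5 + 4 + 19 = 30; the blank must be 38 − 30 = 8.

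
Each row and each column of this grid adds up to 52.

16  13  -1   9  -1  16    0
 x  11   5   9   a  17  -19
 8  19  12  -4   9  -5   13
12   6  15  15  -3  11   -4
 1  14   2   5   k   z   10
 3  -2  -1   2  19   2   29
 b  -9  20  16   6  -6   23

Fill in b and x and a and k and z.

Column 6: 16 + 17 − 5 + 11 + 2 − 6 = 35, so its missing entry is 52 − 35 = 17.
Row 5: 1 + 14 + 2 + 5 + 17 + 10 = 49, so its missing entry is 52 − 49 = 3.
Column 5: -1 + 9 − 3 + 3 + 19 + 6 = 33, so its missing entry is 52 − 33 = 19.
Row 7: -9 + 20 + 16 + 6 − 6 + 23 = 50, so its missing entry is 52 − 50 = 2.
Row 2: 11 + 5 + 9 + 19 + 17 − 19 = 42, so its missing entry is 52 − 42 = 10.

b = 2, x = 10, a = 19, k = 3, z = 17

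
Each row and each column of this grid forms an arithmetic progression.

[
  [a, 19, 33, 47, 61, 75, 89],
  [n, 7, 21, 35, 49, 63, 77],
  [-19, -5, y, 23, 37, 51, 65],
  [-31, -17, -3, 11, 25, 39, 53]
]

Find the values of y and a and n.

Along each row the entries change by 14 per step; down each column they change by -12.
Row 3: from -19 at column 1, stepping by 14 to column 3 gives 9.
Row 1: from 19 at column 2, stepping by 14 to column 1 gives 5.
Row 2: from 7 at column 2, stepping by 14 to column 1 gives -7.

y = 9, a = 5, n = -7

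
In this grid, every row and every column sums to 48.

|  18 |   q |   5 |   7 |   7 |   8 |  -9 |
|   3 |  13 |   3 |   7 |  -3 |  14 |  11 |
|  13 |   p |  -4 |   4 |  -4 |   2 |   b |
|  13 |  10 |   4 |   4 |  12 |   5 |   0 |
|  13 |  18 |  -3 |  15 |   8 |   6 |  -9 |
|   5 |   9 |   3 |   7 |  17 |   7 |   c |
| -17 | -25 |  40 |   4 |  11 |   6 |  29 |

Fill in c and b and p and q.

Row 1 has 18 + 5 + 7 + 7 + 8 − 9 = 36; the blank must be 48 − 36 = 12.
Column 2 has 12 + 13 + 10 + 18 + 9 − 25 = 37; the blank must be 48 − 37 = 11.
Row 3 has 13 + 11 − 4 + 4 − 4 + 2 = 22; the blank must be 48 − 22 = 26.
Row 6 has 5 + 9 + 3 + 7 + 17 + 7 = 48; the blank must be 48 − 48 = 0.

c = 0, b = 26, p = 11, q = 12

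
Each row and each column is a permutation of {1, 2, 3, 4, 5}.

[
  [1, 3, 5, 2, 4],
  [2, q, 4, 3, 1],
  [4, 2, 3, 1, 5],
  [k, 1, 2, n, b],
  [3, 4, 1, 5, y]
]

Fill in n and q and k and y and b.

n = 4, q = 5, k = 5, y = 2, b = 3

Cell (5,5): row 5 already has {1, 3, 4, 5} → 2.
For row 4, column 5: column 5 already has {1, 2, 4, 5}; that leaves 3.
Cell (2,2): row 2 already has {1, 2, 3, 4} → 5.
For row 4, column 1: column 1 already has {1, 2, 3, 4}; that leaves 5.
At (row 4, col 4): row 4 already has {1, 2, 3, 5}, so the value is 4.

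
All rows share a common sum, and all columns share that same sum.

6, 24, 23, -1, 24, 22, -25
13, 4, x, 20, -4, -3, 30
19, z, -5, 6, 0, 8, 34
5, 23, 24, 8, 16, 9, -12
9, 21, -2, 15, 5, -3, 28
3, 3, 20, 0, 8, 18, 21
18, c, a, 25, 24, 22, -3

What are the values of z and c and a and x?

Rows 1 and 4 both sum to 73, so that's the common total.
Row 2 has 13 + 4 + 20 − 4 − 3 + 30 = 60; the blank must be 73 − 60 = 13.
Column 3 has 23 + 13 − 5 + 24 − 2 + 20 = 73; the blank must be 73 − 73 = 0.
Row 7 has 18 + 0 + 25 + 24 + 22 − 3 = 86; the blank must be 73 − 86 = -13.
Row 3 has 19 − 5 + 6 + 0 + 8 + 34 = 62; the blank must be 73 − 62 = 11.

z = 11, c = -13, a = 0, x = 13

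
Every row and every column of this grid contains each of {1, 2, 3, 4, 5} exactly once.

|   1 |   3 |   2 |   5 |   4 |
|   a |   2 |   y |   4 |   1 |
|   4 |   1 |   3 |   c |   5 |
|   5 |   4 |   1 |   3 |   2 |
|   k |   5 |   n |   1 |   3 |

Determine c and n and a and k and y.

c = 2, n = 4, a = 3, k = 2, y = 5

For row 3, column 4: row 3 already has {1, 3, 4, 5}; that leaves 2.
For row 5, column 1: row 5 is missing {2, 4} and column 1 is missing {2, 3}; that leaves 2.
At (row 5, col 3): row 5 already has {1, 2, 3, 5}, so the value is 4.
For row 2, column 3: column 3 already has {1, 2, 3, 4}; that leaves 5.
For row 2, column 1: row 2 already has {1, 2, 4, 5}; that leaves 3.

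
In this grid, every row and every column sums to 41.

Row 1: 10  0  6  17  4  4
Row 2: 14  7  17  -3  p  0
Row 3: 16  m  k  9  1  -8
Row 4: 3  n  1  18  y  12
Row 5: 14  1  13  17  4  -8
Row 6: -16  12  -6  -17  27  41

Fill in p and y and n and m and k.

p = 6, y = -1, n = 8, m = 13, k = 10

Row 2: 14 + 7 + 17 − 3 + 0 = 35, so its missing entry is 41 − 35 = 6.
Column 5: 4 + 6 + 1 + 4 + 27 = 42, so its missing entry is 41 − 42 = -1.
Row 4: 3 + 1 + 18 − 1 + 12 = 33, so its missing entry is 41 − 33 = 8.
Column 2: 0 + 7 + 8 + 1 + 12 = 28, so its missing entry is 41 − 28 = 13.
Row 3: 16 + 13 + 9 + 1 − 8 = 31, so its missing entry is 41 − 31 = 10.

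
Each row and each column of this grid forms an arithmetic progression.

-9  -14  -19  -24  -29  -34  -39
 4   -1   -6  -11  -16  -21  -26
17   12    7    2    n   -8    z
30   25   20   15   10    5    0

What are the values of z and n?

z = -13, n = -3

Along each row the entries change by -5 per step; down each column they change by 13.
Row 3: from 17 at column 1, stepping by -5 to column 7 gives -13.
Row 3: from 17 at column 1, stepping by -5 to column 5 gives -3.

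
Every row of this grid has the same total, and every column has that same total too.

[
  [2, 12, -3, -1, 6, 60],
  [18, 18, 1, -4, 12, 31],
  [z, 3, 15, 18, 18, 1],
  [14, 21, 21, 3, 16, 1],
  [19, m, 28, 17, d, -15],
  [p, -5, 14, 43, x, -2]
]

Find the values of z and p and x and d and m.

Rows 1 and 2 both sum to 76, so that's the common total.
Row 3 has 3 + 15 + 18 + 18 + 1 = 55; the blank must be 76 − 55 = 21.
Column 1 has 2 + 18 + 21 + 14 + 19 = 74; the blank must be 76 − 74 = 2.
Row 6 has 2 − 5 + 14 + 43 − 2 = 52; the blank must be 76 − 52 = 24.
Column 5 has 6 + 12 + 18 + 16 + 24 = 76; the blank must be 76 − 76 = 0.
Row 5 has 19 + 28 + 17 + 0 − 15 = 49; the blank must be 76 − 49 = 27.

z = 21, p = 2, x = 24, d = 0, m = 27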